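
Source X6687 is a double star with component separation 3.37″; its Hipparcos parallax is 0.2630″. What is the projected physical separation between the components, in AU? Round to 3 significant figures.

d = 1/p = 1/0.2630″ = 3.8023 pc.
At distance d (pc), an angle of θ arcsec spans θ·d AU: s = 3.37 × 3.8023 = 12.814 AU.

12.8 AU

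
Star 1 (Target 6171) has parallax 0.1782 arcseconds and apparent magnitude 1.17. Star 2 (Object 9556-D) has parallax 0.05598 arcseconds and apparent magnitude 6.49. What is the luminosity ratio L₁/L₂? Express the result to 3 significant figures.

d₁ = 1/p₁ = 1/0.1782″ = 5.6117 pc; d₂ = 1/p₂ = 1/0.05598″ = 17.864 pc.
M₁ = m₁ − 5 log₁₀ d₁ + 5 = 1.17 − 3.7455 + 5 = 2.4245.
M₂ = 6.49 − 6.2599 + 5 = 5.2301.
L₁/L₂ = 10^(0.4(M₂ − M₁)) = 10^(0.4 × 2.8056) = 10^1.12224 = 13.251.

L₁/L₂ = 13.3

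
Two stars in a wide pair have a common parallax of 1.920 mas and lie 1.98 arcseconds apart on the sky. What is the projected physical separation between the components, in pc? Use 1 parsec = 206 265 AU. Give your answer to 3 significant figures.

d = 1/p = 1/0.001920″ = 520.83 pc.
At distance d (pc), an angle of θ arcsec spans θ·d AU: s = 1.98 × 520.83 = 1031.2 AU.
= 1031.2 / 206265 = 0.0049994 pc.

0.00500 pc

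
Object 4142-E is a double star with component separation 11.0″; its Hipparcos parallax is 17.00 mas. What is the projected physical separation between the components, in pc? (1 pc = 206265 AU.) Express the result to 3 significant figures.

0.00314 pc

d = 1/p = 1/0.01700″ = 58.824 pc.
At distance d (pc), an angle of θ arcsec spans θ·d AU: s = 11.0 × 58.824 = 647.06 AU.
= 647.06 / 206265 = 0.0031370 pc.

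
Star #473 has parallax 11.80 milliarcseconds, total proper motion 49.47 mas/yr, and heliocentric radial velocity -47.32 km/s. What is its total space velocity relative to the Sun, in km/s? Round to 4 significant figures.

51.32 km/s

d = 1/p = 1/0.01180″ = 84.746 pc.
μ = 49.47 mas/yr = 0.04947 ″/yr.
v_t = 4.740 μ d = 4.740 × 0.04947 × 84.746 = 19.872 km/s.
v = √(v_r² + v_t²) = √((-47.32)² + 19.872²) = √2634.08 = 51.323 km/s.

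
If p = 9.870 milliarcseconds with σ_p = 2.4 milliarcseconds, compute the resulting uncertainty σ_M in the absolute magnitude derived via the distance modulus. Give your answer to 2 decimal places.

σ_M = 0.53 mag

M = m − 5 log₁₀ d + 5 = m + 5 log₁₀ p + 5, so ∂M/∂p = 5/(p ln 10).
σ_M = (5/ln 10) · (σ_p/p) = 2.1715 × 2.4/9.870 = 2.1715 × 0.24316 = 0.52802.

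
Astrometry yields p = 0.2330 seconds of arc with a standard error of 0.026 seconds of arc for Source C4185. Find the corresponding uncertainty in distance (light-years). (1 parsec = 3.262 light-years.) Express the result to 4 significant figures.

1.562 ly

d = 1/p, so σ_d = σ_p / p².
σ_d = 0.0260 / (0.2330)² = 0.0260 / 0.054289 = 0.47892 pc = 0.47892 × 3.262 ly = 1.5622 ly.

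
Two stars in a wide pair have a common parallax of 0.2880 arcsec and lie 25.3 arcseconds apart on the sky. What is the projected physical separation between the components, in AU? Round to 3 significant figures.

d = 1/p = 1/0.2880″ = 3.4722 pc.
At distance d (pc), an angle of θ arcsec spans θ·d AU: s = 25.3 × 3.4722 = 87.847 AU.

87.8 AU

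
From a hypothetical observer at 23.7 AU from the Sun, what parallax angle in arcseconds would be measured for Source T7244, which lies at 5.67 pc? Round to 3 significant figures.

4.18 arcsec

p (arcsec) = B (AU) / d (pc).
p = 23.7 / 5.67 = 4.1799 arcsec.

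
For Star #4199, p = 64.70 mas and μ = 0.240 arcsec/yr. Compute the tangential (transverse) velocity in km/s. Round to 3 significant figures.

17.6 km/s

d = 1/p = 1/0.06470″ = 15.456 pc.
v_t = 4.74 × μ × d = 4.74 × 0.240 × 15.456 = 17.583 km/s.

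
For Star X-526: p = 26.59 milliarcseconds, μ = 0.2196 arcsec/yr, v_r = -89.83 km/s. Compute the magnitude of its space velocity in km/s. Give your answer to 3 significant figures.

d = 1/p = 1/0.02659″ = 37.608 pc.
v_t = 4.740 μ d = 4.740 × 0.2196 × 37.608 = 39.146 km/s.
v = √(v_r² + v_t²) = √((-89.83)² + 39.146²) = √9601.84 = 97.989 km/s.

98.0 km/s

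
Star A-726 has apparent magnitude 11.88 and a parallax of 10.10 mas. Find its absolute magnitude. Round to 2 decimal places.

M = 6.90

d = 1/p = 1/0.01010″ = 99.01 pc.
m − M = 5 log₁₀(99.01) − 5 = 9.9784 − 5 = 4.9784.
M = m − (m − M) = 11.88 − 4.9784 = 6.90.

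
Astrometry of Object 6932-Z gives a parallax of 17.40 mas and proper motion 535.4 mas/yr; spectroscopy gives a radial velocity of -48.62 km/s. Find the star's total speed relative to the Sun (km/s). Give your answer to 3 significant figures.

d = 1/p = 1/0.01740″ = 57.471 pc.
μ = 535.4 mas/yr = 0.5354 ″/yr.
v_t = 4.740 μ d = 4.740 × 0.5354 × 57.471 = 145.85 km/s.
v = √(v_r² + v_t²) = √((-48.62)² + 145.85²) = √23636.1 = 153.74 km/s.

154 km/s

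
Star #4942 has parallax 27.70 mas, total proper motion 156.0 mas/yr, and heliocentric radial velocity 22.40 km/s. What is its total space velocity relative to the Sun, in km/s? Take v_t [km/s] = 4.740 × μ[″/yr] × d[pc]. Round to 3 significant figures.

34.8 km/s

d = 1/p = 1/0.02770″ = 36.101 pc.
μ = 156.0 mas/yr = 0.1560 ″/yr.
v_t = 4.740 μ d = 4.740 × 0.1560 × 36.101 = 26.695 km/s.
v = √(v_r² + v_t²) = √(22.40² + 26.695²) = √1214.38 = 34.848 km/s.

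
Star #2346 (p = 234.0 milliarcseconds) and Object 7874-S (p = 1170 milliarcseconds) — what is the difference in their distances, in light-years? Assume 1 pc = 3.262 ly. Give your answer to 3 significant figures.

11.2 ly

d_A = 1/0.2340″ = 4.2735 pc; d_B = 1/1.170″ = 0.8547 pc.
|d_B − d_A| = |0.8547 − 4.2735| = 3.4188 pc = 3.4188 × 3.262 ly = 11.152 ly.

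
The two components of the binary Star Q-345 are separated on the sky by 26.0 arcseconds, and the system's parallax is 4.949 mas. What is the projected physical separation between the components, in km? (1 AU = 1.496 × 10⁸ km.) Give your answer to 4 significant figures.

d = 1/p = 1/0.004949″ = 202.06 pc.
At distance d (pc), an angle of θ arcsec spans θ·d AU: s = 26.0 × 202.06 = 5253.6 AU.
= 5253.6 × 1.496 × 10⁸ km = 7.8594 × 10^11 km.

7.859 × 10^11 km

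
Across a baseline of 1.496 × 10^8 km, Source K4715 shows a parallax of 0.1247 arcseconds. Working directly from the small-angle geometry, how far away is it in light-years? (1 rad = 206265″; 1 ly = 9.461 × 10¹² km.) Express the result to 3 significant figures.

26.2 ly

θ = 0.1247″ = 0.1247/206265 = 6.0456 × 10^-7 rad.
d = B/θ = (1.496 × 10^8) / (6.0456 × 10^-7) = 2.4745 × 10^14 km = (2.4745 × 10^14) / (9.461 × 10^12) ly = 26.155 ly.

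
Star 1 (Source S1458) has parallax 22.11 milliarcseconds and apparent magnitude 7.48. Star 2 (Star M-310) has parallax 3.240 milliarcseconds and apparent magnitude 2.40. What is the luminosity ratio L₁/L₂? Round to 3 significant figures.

d₁ = 1/p₁ = 1/0.02211″ = 45.228 pc; d₂ = 1/p₂ = 1/0.003240″ = 308.64 pc.
M₁ = m₁ − 5 log₁₀ d₁ + 5 = 7.48 − 8.2770 + 5 = 4.2030.
M₂ = 2.40 − 12.4473 + 5 = -5.0473.
L₁/L₂ = 10^(0.4(M₂ − M₁)) = 10^(0.4 × (-9.2503)) = 10^(-3.70012) = 0.00019947.

L₁/L₂ = 0.000199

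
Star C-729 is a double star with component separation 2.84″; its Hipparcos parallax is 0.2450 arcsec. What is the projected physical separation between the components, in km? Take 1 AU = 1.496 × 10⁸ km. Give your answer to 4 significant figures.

d = 1/p = 1/0.2450″ = 4.0816 pc.
At distance d (pc), an angle of θ arcsec spans θ·d AU: s = 2.84 × 4.0816 = 11.592 AU.
= 11.592 × 1.496 × 10⁸ km = 1.7342 × 10^9 km.

1.734 × 10^9 km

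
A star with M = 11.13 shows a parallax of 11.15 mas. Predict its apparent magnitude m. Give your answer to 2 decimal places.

d = 1/p = 1/0.01115″ = 89.686 pc.
m − M = 5 log₁₀ d − 5 = 5 log₁₀(89.686) − 5 = 9.7636 − 5 = 4.7636.
m = M + (m − M) = 11.13 + 4.7636 = 15.89.

m = 15.89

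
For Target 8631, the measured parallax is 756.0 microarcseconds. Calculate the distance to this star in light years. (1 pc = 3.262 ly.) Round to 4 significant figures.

4315 light years

p = 756.0 microarcseconds = 0.0007560 arcsec.
d = 1/p = 1/0.0007560 = 1322.8 pc.
In light-years: 1322.8 × 3.262 = 4315 ly.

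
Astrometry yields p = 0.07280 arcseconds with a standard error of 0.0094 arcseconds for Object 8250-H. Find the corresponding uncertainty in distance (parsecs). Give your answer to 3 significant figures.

d = 1/p, so σ_d = σ_p / p².
σ_d = 0.00940 / (0.07280)² = 0.00940 / 0.0052998 = 1.7737 pc.

1.77 pc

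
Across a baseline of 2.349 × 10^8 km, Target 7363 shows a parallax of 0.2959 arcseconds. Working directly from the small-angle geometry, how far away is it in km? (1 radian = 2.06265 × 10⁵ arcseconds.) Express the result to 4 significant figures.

1.637 × 10^14 km

θ = 0.2959″ = 0.2959/206265 = 1.4346 × 10^-6 rad.
d = B/θ = (2.349 × 10^8) / (1.4346 × 10^-6) = 1.6374 × 10^14 km.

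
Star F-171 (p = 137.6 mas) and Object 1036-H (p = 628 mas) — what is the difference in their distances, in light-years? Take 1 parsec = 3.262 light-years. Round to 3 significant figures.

d_A = 1/0.1376″ = 7.2674 pc; d_B = 1/0.6280″ = 1.5924 pc.
|d_B − d_A| = |1.5924 − 7.2674| = 5.675 pc = 5.675 × 3.262 ly = 18.512 ly.

18.5 ly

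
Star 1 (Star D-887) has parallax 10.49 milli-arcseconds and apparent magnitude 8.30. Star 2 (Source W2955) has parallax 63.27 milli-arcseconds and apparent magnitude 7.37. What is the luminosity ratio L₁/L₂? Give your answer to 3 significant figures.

d₁ = 1/p₁ = 1/0.01049″ = 95.329 pc; d₂ = 1/p₂ = 1/0.06327″ = 15.805 pc.
M₁ = m₁ − 5 log₁₀ d₁ + 5 = 8.30 − 9.8961 + 5 = 3.4039.
M₂ = 7.37 − 5.9940 + 5 = 6.3760.
L₁/L₂ = 10^(0.4(M₂ − M₁)) = 10^(0.4 × 2.9721) = 10^1.18884 = 15.447.

L₁/L₂ = 15.4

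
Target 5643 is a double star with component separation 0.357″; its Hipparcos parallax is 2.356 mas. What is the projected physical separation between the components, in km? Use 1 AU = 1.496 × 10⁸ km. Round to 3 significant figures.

d = 1/p = 1/0.002356″ = 424.45 pc.
At distance d (pc), an angle of θ arcsec spans θ·d AU: s = 0.357 × 424.45 = 151.53 AU.
= 151.53 × 1.496 × 10⁸ km = 2.2669 × 10^10 km.

2.27 × 10^10 km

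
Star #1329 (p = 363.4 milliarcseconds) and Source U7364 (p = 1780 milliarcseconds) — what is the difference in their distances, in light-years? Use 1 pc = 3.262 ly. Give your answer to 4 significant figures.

d_A = 1/0.3634″ = 2.7518 pc; d_B = 1/1.780″ = 0.5618 pc.
|d_B − d_A| = |0.5618 − 2.7518| = 2.19 pc = 2.19 × 3.262 ly = 7.1438 ly.

7.144 ly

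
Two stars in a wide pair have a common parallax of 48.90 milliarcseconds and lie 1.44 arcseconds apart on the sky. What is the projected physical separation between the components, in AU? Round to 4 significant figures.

d = 1/p = 1/0.04890″ = 20.45 pc.
At distance d (pc), an angle of θ arcsec spans θ·d AU: s = 1.44 × 20.45 = 29.448 AU.

29.45 AU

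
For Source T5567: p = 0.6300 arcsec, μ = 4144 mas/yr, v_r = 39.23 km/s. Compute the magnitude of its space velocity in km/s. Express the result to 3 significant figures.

50.1 km/s

d = 1/p = 1/0.6300″ = 1.5873 pc.
μ = 4144 mas/yr = 4.144 ″/yr.
v_t = 4.740 μ d = 4.740 × 4.144 × 1.5873 = 31.179 km/s.
v = √(v_r² + v_t²) = √(39.23² + 31.179²) = √2511.12 = 50.111 km/s.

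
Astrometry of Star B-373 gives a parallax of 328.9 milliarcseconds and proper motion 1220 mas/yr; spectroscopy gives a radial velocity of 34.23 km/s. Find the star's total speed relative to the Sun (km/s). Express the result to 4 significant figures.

38.48 km/s

d = 1/p = 1/0.3289″ = 3.0404 pc.
μ = 1220 mas/yr = 1.220 ″/yr.
v_t = 4.740 μ d = 4.740 × 1.220 × 3.0404 = 17.582 km/s.
v = √(v_r² + v_t²) = √(34.23² + 17.582²) = √1480.82 = 38.481 km/s.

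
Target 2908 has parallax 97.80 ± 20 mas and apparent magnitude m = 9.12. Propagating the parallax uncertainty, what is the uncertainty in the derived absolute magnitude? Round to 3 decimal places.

M = m − 5 log₁₀ d + 5 = m + 5 log₁₀ p + 5, so ∂M/∂p = 5/(p ln 10).
σ_M = (5/ln 10) · (σ_p/p) = 2.1715 × 20/97.80 = 2.1715 × 0.2045 = 0.44407.

σ_M = 0.444 mag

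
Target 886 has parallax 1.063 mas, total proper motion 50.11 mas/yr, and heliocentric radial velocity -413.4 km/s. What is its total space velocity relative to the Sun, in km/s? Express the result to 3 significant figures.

d = 1/p = 1/0.001063″ = 940.73 pc.
μ = 50.11 mas/yr = 0.05011 ″/yr.
v_t = 4.740 μ d = 4.740 × 0.05011 × 940.73 = 223.44 km/s.
v = √(v_r² + v_t²) = √((-413.4)² + 223.44²) = √220825 = 469.92 km/s.

470 km/s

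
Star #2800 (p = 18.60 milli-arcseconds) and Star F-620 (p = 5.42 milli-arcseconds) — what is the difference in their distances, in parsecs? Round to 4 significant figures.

130.7 pc

d_A = 1/0.01860″ = 53.763 pc; d_B = 1/0.005420″ = 184.5 pc.
|d_B − d_A| = |184.5 − 53.763| = 130.74 pc.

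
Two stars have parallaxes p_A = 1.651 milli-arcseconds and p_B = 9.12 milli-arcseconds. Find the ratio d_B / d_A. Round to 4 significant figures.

Since d = 1/p, d_B/d_A = p_A/p_B.
= 1.651 / 9.12 = 0.18103.

0.1810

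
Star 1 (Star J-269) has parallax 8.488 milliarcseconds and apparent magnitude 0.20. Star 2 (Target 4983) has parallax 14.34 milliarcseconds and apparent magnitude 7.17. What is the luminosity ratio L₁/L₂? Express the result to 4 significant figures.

L₁/L₂ = 1752

d₁ = 1/p₁ = 1/0.008488″ = 117.81 pc; d₂ = 1/p₂ = 1/0.01434″ = 69.735 pc.
M₁ = m₁ − 5 log₁₀ d₁ + 5 = 0.20 − 10.3559 + 5 = -5.1559.
M₂ = 7.17 − 9.2173 + 5 = 2.9527.
L₁/L₂ = 10^(0.4(M₂ − M₁)) = 10^(0.4 × 8.1086) = 10^3.24344 = 1751.6.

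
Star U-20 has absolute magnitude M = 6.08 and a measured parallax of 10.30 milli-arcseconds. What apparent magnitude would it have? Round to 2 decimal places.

m = 11.02

d = 1/p = 1/0.01030″ = 97.087 pc.
m − M = 5 log₁₀ d − 5 = 5 log₁₀(97.087) − 5 = 9.9358 − 5 = 4.9358.
m = M + (m − M) = 6.08 + 4.9358 = 11.02.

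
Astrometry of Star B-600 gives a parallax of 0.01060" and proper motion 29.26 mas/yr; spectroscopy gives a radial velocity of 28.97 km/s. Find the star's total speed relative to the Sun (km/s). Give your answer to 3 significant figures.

d = 1/p = 1/0.01060″ = 94.34 pc.
μ = 29.26 mas/yr = 0.02926 ″/yr.
v_t = 4.740 μ d = 4.740 × 0.02926 × 94.34 = 13.084 km/s.
v = √(v_r² + v_t²) = √(28.97² + 13.084²) = √1010.45 = 31.788 km/s.

31.8 km/s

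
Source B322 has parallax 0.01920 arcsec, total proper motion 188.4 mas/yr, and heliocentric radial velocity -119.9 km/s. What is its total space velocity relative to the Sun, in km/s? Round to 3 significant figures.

129 km/s

d = 1/p = 1/0.01920″ = 52.083 pc.
μ = 188.4 mas/yr = 0.1884 ″/yr.
v_t = 4.740 μ d = 4.740 × 0.1884 × 52.083 = 46.511 km/s.
v = √(v_r² + v_t²) = √((-119.9)² + 46.511²) = √16539.3 = 128.61 km/s.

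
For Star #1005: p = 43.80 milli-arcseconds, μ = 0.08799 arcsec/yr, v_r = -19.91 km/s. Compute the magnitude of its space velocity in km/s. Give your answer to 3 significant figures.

d = 1/p = 1/0.04380″ = 22.831 pc.
v_t = 4.740 μ d = 4.740 × 0.08799 × 22.831 = 9.5222 km/s.
v = √(v_r² + v_t²) = √((-19.91)² + 9.5222²) = √487.08 = 22.07 km/s.

22.1 km/s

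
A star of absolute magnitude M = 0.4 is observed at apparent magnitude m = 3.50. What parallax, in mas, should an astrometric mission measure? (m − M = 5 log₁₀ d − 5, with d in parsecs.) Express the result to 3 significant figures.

24.0 mas

m − M = 3.50 − 0.4 = 3.10.
d = 10^((m−M)/5 + 1) = 10^1.620 = 41.687 pc.
p = 1/d = 1/41.687 = 0.023988 arcsec = 23.988 mas.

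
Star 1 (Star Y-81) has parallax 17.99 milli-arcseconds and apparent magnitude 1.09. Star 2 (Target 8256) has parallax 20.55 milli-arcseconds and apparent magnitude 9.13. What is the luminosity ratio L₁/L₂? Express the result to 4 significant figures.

L₁/L₂ = 2146

d₁ = 1/p₁ = 1/0.01799″ = 55.586 pc; d₂ = 1/p₂ = 1/0.02055″ = 48.662 pc.
M₁ = m₁ − 5 log₁₀ d₁ + 5 = 1.09 − 8.7248 + 5 = -2.6348.
M₂ = 9.13 − 8.4359 + 5 = 5.6941.
L₁/L₂ = 10^(0.4(M₂ − M₁)) = 10^(0.4 × 8.3289) = 10^3.33156 = 2145.7.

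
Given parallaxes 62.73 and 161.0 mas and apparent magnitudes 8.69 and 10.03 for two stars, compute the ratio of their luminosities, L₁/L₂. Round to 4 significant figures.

L₁/L₂ = 22.63

d₁ = 1/p₁ = 1/0.06273″ = 15.941 pc; d₂ = 1/p₂ = 1/0.1610″ = 6.2112 pc.
M₁ = m₁ − 5 log₁₀ d₁ + 5 = 8.69 − 6.0126 + 5 = 7.6774.
M₂ = 10.03 − 3.9659 + 5 = 11.0641.
L₁/L₂ = 10^(0.4(M₂ − M₁)) = 10^(0.4 × 3.3867) = 10^1.35468 = 22.63.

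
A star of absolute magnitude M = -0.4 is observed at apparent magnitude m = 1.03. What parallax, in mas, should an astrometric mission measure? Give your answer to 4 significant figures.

51.76 mas

m − M = 1.03 − (-0.4) = 1.43.
d = 10^((m−M)/5 + 1) = 10^1.286 = 19.32 pc.
p = 1/d = 1/19.32 = 0.05176 arcsec = 51.76 mas.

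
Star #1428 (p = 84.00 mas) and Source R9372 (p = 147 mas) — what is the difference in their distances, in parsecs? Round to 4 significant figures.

d_A = 1/0.08400″ = 11.905 pc; d_B = 1/0.1470″ = 6.8027 pc.
|d_B − d_A| = |6.8027 − 11.905| = 5.1023 pc.

5.102 pc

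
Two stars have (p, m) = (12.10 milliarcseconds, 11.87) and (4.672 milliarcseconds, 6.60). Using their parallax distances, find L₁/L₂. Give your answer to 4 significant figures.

L₁/L₂ = 0.001163

d₁ = 1/p₁ = 1/0.01210″ = 82.645 pc; d₂ = 1/p₂ = 1/0.004672″ = 214.04 pc.
M₁ = m₁ − 5 log₁₀ d₁ + 5 = 11.87 − 9.5861 + 5 = 7.2839.
M₂ = 6.60 − 11.6525 + 5 = -0.0525.
L₁/L₂ = 10^(0.4(M₂ − M₁)) = 10^(0.4 × (-7.3364)) = 10^(-2.93456) = 0.0011626.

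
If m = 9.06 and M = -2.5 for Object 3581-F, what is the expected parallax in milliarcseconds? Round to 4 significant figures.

0.4875 mas

m − M = 9.06 − (-2.5) = 11.56.
d = 10^((m−M)/5 + 1) = 10^3.312 = 2051.2 pc.
p = 1/d = 1/2051.2 = 0.00048752 arcsec = 0.48752 mas.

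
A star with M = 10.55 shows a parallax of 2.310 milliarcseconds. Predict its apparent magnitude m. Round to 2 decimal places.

d = 1/p = 1/0.002310″ = 432.9 pc.
m − M = 5 log₁₀ d − 5 = 5 log₁₀(432.9) − 5 = 13.1819 − 5 = 8.1819.
m = M + (m − M) = 10.55 + 8.1819 = 18.73.

m = 18.73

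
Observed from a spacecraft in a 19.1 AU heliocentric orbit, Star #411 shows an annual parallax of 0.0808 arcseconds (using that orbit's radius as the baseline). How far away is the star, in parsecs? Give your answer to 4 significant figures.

236.4 pc

With baseline B (in AU) and parallax p (in arcsec), d = B/p parsecs.
d = 19.1 / 0.0808 = 236.39 pc.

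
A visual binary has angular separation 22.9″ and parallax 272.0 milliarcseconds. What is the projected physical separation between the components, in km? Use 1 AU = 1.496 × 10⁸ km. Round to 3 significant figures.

d = 1/p = 1/0.2720″ = 3.6765 pc.
At distance d (pc), an angle of θ arcsec spans θ·d AU: s = 22.9 × 3.6765 = 84.192 AU.
= 84.192 × 1.496 × 10⁸ km = 1.2595 × 10^10 km.

1.26 × 10^10 km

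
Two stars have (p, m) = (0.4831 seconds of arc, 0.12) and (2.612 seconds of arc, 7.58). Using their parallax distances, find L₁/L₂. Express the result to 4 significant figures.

d₁ = 1/p₁ = 1/0.4831″ = 2.07 pc; d₂ = 1/p₂ = 1/2.612″ = 0.38285 pc.
M₁ = m₁ − 5 log₁₀ d₁ + 5 = 0.12 − 1.5799 + 5 = 3.5401.
M₂ = 7.58 − (-2.0849) + 5 = 14.6649.
L₁/L₂ = 10^(0.4(M₂ − M₁)) = 10^(0.4 × 11.1248) = 10^4.44992 = 28179.

L₁/L₂ = 28180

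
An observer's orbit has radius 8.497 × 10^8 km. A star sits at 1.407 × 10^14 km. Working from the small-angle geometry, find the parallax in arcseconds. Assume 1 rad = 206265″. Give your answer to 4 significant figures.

θ ≈ B/d = (8.497 × 10^8) / (1.407 × 10^14) = 6.0391 × 10^-6 rad.
In arcseconds: 6.0391 × 10^-6 × 206265 = 1.2457″.

1.246 arcsec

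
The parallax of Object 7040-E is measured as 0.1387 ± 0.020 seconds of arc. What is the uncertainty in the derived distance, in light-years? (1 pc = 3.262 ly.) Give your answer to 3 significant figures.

d = 1/p, so σ_d = σ_p / p².
σ_d = 0.0200 / (0.1387)² = 0.0200 / 0.019238 = 1.0396 pc = 1.0396 × 3.262 ly = 3.3912 ly.

3.39 ly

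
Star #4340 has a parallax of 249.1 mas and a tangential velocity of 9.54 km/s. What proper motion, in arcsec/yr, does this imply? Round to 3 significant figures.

d = 1/p = 1/0.2491″ = 4.0145 pc.
μ = v_t / (4.74 d) = 9.54 / (4.74 × 4.0145) = 9.54 / 19.029 = 0.50134 ″/yr.

0.501 arcsec/yr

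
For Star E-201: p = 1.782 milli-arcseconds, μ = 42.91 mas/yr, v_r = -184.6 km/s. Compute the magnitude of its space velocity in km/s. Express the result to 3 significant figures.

d = 1/p = 1/0.001782″ = 561.17 pc.
μ = 42.91 mas/yr = 0.04291 ″/yr.
v_t = 4.740 μ d = 4.740 × 0.04291 × 561.17 = 114.14 km/s.
v = √(v_r² + v_t²) = √((-184.6)² + 114.14²) = √47105.1 = 217.04 km/s.

217 km/s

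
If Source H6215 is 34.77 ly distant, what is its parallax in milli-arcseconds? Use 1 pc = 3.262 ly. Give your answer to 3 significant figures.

d = 34.77 ly ÷ 3.262 = 10.659 pc.
p = 1/d = 1/10.659 = 0.093817 arcsec.
= 0.093817 × 1000 = 93.817 mas.

93.8 mas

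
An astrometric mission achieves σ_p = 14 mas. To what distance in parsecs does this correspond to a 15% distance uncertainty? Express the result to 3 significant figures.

σ_d/d = σ_p/p, so the condition is σ_p/p ≤ 0.15, i.e. p ≥ σ_p/0.15.
p_min = 14/0.15 = 93.333 mas = 0.093333 arcsec.
d_max = 1/p_min = 1/0.093333 = 10.714 pc.

10.7 pc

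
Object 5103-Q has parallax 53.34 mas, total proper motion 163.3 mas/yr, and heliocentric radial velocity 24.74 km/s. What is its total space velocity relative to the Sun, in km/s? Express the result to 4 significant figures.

28.68 km/s

d = 1/p = 1/0.05334″ = 18.748 pc.
μ = 163.3 mas/yr = 0.1633 ″/yr.
v_t = 4.740 μ d = 4.740 × 0.1633 × 18.748 = 14.512 km/s.
v = √(v_r² + v_t²) = √(24.74² + 14.512²) = √822.666 = 28.682 km/s.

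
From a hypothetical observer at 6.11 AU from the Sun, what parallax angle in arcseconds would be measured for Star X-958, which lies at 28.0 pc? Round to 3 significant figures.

p (arcsec) = B (AU) / d (pc).
p = 6.11 / 28.0 = 0.21821 arcsec.

0.218 arcsec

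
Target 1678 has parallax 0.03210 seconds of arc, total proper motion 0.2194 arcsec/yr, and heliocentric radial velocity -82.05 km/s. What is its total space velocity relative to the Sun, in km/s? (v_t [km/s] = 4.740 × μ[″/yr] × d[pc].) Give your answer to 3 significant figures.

d = 1/p = 1/0.03210″ = 31.153 pc.
v_t = 4.740 μ d = 4.740 × 0.2194 × 31.153 = 32.398 km/s.
v = √(v_r² + v_t²) = √((-82.05)² + 32.398²) = √7781.83 = 88.215 km/s.

88.2 km/s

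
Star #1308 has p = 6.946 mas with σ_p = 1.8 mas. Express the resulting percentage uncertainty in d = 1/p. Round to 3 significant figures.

For d = 1/p, |σ_d/d| = |σ_p/p|.
σ_p/p = 1.8 / 6.946 = 0.25914 = 25.914%.

25.9%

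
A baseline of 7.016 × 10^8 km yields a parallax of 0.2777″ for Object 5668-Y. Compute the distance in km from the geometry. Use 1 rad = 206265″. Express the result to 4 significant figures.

θ = 0.2777″ = 0.2777/206265 = 1.3463 × 10^-6 rad.
d = B/θ = (7.016 × 10^8) / (1.3463 × 10^-6) = 5.2113 × 10^14 km.

5.211 × 10^14 km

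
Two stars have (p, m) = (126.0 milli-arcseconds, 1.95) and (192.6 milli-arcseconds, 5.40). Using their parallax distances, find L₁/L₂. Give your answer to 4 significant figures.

d₁ = 1/p₁ = 1/0.1260″ = 7.9365 pc; d₂ = 1/p₂ = 1/0.1926″ = 5.1921 pc.
M₁ = m₁ − 5 log₁₀ d₁ + 5 = 1.95 − 4.4981 + 5 = 2.4519.
M₂ = 5.40 − 3.5767 + 5 = 6.8233.
L₁/L₂ = 10^(0.4(M₂ − M₁)) = 10^(0.4 × 4.3714) = 10^1.74856 = 56.048.

L₁/L₂ = 56.05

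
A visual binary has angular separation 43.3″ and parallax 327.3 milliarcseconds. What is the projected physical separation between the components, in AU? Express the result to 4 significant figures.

d = 1/p = 1/0.3273″ = 3.0553 pc.
At distance d (pc), an angle of θ arcsec spans θ·d AU: s = 43.3 × 3.0553 = 132.29 AU.

132.3 AU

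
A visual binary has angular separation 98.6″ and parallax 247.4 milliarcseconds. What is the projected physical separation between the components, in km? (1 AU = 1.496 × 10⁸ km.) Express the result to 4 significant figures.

5.962 × 10^10 km

d = 1/p = 1/0.2474″ = 4.042 pc.
At distance d (pc), an angle of θ arcsec spans θ·d AU: s = 98.6 × 4.042 = 398.54 AU.
= 398.54 × 1.496 × 10⁸ km = 5.9622 × 10^10 km.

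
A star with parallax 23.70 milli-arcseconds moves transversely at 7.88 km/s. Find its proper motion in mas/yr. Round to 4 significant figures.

d = 1/p = 1/0.02370″ = 42.194 pc.
μ = v_t / (4.74 d) = 7.88 / (4.74 × 42.194) = 7.88 / 200 = 0.0394 ″/yr = 39.4 mas/yr.

39.40 mas/yr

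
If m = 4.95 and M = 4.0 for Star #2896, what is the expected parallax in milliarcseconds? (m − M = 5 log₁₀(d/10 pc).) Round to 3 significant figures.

m − M = 4.95 − 4.0 = 0.95.
d = 10^((m−M)/5 + 1) = 10^1.190 = 15.488 pc.
p = 1/d = 1/15.488 = 0.064566 arcsec = 64.566 mas.

64.6 mas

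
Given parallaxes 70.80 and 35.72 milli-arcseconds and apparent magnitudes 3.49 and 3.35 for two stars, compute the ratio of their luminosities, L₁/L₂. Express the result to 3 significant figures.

L₁/L₂ = 0.224

d₁ = 1/p₁ = 1/0.07080″ = 14.124 pc; d₂ = 1/p₂ = 1/0.03572″ = 27.996 pc.
M₁ = m₁ − 5 log₁₀ d₁ + 5 = 3.49 − 5.7498 + 5 = 2.7402.
M₂ = 3.35 − 7.2355 + 5 = 1.1145.
L₁/L₂ = 10^(0.4(M₂ − M₁)) = 10^(0.4 × (-1.6257)) = 10^(-0.65028) = 0.22373.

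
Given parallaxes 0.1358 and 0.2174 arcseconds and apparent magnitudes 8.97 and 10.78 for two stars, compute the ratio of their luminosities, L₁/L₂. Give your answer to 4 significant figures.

L₁/L₂ = 13.57

d₁ = 1/p₁ = 1/0.1358″ = 7.3638 pc; d₂ = 1/p₂ = 1/0.2174″ = 4.5998 pc.
M₁ = m₁ − 5 log₁₀ d₁ + 5 = 8.97 − 4.3355 + 5 = 9.6345.
M₂ = 10.78 − 3.3137 + 5 = 12.4663.
L₁/L₂ = 10^(0.4(M₂ − M₁)) = 10^(0.4 × 2.8318) = 10^1.13272 = 13.574.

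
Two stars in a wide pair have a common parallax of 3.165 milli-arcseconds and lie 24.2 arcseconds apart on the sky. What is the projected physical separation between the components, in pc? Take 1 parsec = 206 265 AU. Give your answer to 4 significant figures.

d = 1/p = 1/0.003165″ = 315.96 pc.
At distance d (pc), an angle of θ arcsec spans θ·d AU: s = 24.2 × 315.96 = 7646.2 AU.
= 7646.2 / 206265 = 0.037070 pc.

0.03707 pc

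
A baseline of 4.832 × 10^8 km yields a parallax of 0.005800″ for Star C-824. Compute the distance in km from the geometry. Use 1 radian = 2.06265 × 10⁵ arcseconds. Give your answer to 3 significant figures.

1.72 × 10^16 km

θ = 0.005800″ = 0.005800/206265 = 2.8119 × 10^-8 rad.
d = B/θ = (4.832 × 10^8) / (2.8119 × 10^-8) = 1.7184 × 10^16 km.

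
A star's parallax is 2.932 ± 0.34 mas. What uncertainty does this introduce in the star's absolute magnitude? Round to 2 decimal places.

σ_M = 0.25 mag

M = m − 5 log₁₀ d + 5 = m + 5 log₁₀ p + 5, so ∂M/∂p = 5/(p ln 10).
σ_M = (5/ln 10) · (σ_p/p) = 2.1715 × 0.34/2.932 = 2.1715 × 0.11596 = 0.25181.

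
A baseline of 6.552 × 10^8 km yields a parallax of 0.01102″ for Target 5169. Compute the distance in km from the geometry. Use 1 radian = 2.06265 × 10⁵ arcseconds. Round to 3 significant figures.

1.23 × 10^16 km

θ = 0.01102″ = 0.01102/206265 = 5.3426 × 10^-8 rad.
d = B/θ = (6.552 × 10^8) / (5.3426 × 10^-8) = 1.2264 × 10^16 km.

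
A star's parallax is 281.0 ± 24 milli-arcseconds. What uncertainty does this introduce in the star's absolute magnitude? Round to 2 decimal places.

M = m − 5 log₁₀ d + 5 = m + 5 log₁₀ p + 5, so ∂M/∂p = 5/(p ln 10).
σ_M = (5/ln 10) · (σ_p/p) = 2.1715 × 24/281.0 = 2.1715 × 0.085409 = 0.18547.

σ_M = 0.19 mag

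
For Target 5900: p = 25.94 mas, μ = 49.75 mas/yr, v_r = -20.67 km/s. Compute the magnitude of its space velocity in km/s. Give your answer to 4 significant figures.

d = 1/p = 1/0.02594″ = 38.551 pc.
μ = 49.75 mas/yr = 0.04975 ″/yr.
v_t = 4.740 μ d = 4.740 × 0.04975 × 38.551 = 9.0909 km/s.
v = √(v_r² + v_t²) = √((-20.67)² + 9.0909²) = √509.893 = 22.581 km/s.

22.58 km/s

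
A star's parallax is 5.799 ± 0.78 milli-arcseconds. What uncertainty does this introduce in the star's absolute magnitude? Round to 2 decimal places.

σ_M = 0.29 mag

M = m − 5 log₁₀ d + 5 = m + 5 log₁₀ p + 5, so ∂M/∂p = 5/(p ln 10).
σ_M = (5/ln 10) · (σ_p/p) = 2.1715 × 0.78/5.799 = 2.1715 × 0.13451 = 0.29209.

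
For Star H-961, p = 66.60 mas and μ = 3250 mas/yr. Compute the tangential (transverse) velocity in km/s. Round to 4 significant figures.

d = 1/p = 1/0.06660″ = 15.015 pc.
μ = 3250 mas/yr = 3.25 ″/yr.
v_t = 4.74 × μ × d = 4.74 × 3.25 × 15.015 = 231.31 km/s.

231.3 km/s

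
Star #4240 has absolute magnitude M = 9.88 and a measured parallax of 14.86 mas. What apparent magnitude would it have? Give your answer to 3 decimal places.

d = 1/p = 1/0.01486″ = 67.295 pc.
m − M = 5 log₁₀ d − 5 = 5 log₁₀(67.295) − 5 = 9.1399 − 5 = 4.1399.
m = M + (m − M) = 9.88 + 4.1399 = 14.020.

m = 14.020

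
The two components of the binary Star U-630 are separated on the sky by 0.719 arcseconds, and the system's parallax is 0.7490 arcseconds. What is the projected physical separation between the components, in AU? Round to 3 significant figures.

0.960 AU

d = 1/p = 1/0.7490″ = 1.3351 pc.
At distance d (pc), an angle of θ arcsec spans θ·d AU: s = 0.719 × 1.3351 = 0.95994 AU.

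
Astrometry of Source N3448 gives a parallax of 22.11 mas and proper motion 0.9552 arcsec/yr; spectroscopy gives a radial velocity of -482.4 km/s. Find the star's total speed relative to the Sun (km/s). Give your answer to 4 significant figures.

d = 1/p = 1/0.02211″ = 45.228 pc.
v_t = 4.740 μ d = 4.740 × 0.9552 × 45.228 = 204.78 km/s.
v = √(v_r² + v_t²) = √((-482.4)² + 204.78²) = √274645 = 524.07 km/s.

524.1 km/s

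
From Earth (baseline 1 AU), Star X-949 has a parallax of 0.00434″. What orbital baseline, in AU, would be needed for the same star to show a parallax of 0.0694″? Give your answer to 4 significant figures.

15.99 AU

Parallax scales linearly with baseline: p ∝ B, so B = p_target / p_Earth × 1 AU.
B = 0.0694 / 0.00434 = 15.991 AU.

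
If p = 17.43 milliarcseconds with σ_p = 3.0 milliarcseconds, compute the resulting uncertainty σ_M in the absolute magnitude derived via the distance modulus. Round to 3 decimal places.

M = m − 5 log₁₀ d + 5 = m + 5 log₁₀ p + 5, so ∂M/∂p = 5/(p ln 10).
σ_M = (5/ln 10) · (σ_p/p) = 2.1715 × 3.0/17.43 = 2.1715 × 0.17212 = 0.37376.

σ_M = 0.374 mag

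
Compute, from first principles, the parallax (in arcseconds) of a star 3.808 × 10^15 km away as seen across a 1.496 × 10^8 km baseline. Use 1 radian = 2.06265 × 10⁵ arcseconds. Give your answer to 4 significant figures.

0.008103 arcsec

θ ≈ B/d = (1.496 × 10^8) / (3.808 × 10^15) = 3.9286 × 10^-8 rad.
In arcseconds: 3.9286 × 10^-8 × 206265 = 0.0081033″.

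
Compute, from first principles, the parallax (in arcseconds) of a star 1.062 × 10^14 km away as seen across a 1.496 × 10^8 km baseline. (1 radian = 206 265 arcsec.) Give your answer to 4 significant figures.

0.2906 arcsec

θ ≈ B/d = (1.496 × 10^8) / (1.062 × 10^14) = 1.4087 × 10^-6 rad.
In arcseconds: 1.4087 × 10^-6 × 206265 = 0.29057″.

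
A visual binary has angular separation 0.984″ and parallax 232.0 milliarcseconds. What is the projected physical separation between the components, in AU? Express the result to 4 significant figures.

4.241 AU

d = 1/p = 1/0.2320″ = 4.3103 pc.
At distance d (pc), an angle of θ arcsec spans θ·d AU: s = 0.984 × 4.3103 = 4.2413 AU.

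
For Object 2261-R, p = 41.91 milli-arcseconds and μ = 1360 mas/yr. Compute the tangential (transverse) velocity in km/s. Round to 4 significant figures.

153.8 km/s

d = 1/p = 1/0.04191″ = 23.861 pc.
μ = 1360 mas/yr = 1.36 ″/yr.
v_t = 4.74 × μ × d = 4.74 × 1.36 × 23.861 = 153.82 km/s.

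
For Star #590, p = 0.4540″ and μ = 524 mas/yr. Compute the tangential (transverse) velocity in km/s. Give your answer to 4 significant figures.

d = 1/p = 1/0.4540″ = 2.2026 pc.
μ = 524 mas/yr = 0.524 ″/yr.
v_t = 4.74 × μ × d = 4.74 × 0.524 × 2.2026 = 5.4707 km/s.

5.471 km/s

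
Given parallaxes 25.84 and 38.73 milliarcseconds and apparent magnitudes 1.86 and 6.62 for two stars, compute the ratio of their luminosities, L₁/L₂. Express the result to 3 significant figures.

L₁/L₂ = 180

d₁ = 1/p₁ = 1/0.02584″ = 38.7 pc; d₂ = 1/p₂ = 1/0.03873″ = 25.82 pc.
M₁ = m₁ − 5 log₁₀ d₁ + 5 = 1.86 − 7.9386 + 5 = -1.0786.
M₂ = 6.62 − 7.0598 + 5 = 4.5602.
L₁/L₂ = 10^(0.4(M₂ − M₁)) = 10^(0.4 × 5.6388) = 10^2.25552 = 180.1.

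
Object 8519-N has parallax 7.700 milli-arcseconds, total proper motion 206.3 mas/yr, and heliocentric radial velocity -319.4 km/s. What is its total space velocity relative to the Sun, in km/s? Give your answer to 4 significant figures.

343.7 km/s

d = 1/p = 1/0.007700″ = 129.87 pc.
μ = 206.3 mas/yr = 0.2063 ″/yr.
v_t = 4.740 μ d = 4.740 × 0.2063 × 129.87 = 126.99 km/s.
v = √(v_r² + v_t²) = √((-319.4)² + 126.99²) = √118143 = 343.72 km/s.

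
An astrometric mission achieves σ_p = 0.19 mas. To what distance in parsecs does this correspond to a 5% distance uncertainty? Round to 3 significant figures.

σ_d/d = σ_p/p, so the condition is σ_p/p ≤ 0.05, i.e. p ≥ σ_p/0.05.
p_min = 0.19/0.05 = 3.8 mas = 0.0038 arcsec.
d_max = 1/p_min = 1/0.0038 = 263.16 pc.

263 pc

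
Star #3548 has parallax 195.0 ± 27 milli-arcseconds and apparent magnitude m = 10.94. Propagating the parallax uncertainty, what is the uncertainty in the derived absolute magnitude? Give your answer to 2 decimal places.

σ_M = 0.30 mag

M = m − 5 log₁₀ d + 5 = m + 5 log₁₀ p + 5, so ∂M/∂p = 5/(p ln 10).
σ_M = (5/ln 10) · (σ_p/p) = 2.1715 × 27/195.0 = 2.1715 × 0.13846 = 0.30067.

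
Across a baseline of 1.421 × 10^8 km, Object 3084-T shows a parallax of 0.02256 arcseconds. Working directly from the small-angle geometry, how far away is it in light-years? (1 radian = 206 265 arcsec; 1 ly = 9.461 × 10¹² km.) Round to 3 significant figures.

137 ly

θ = 0.02256″ = 0.02256/206265 = 1.0937 × 10^-7 rad.
d = B/θ = (1.421 × 10^8) / (1.0937 × 10^-7) = 1.2993 × 10^15 km = (1.2993 × 10^15) / (9.461 × 10^12) ly = 137.33 ly.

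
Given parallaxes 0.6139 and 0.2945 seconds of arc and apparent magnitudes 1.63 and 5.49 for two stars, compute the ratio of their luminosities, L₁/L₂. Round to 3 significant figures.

d₁ = 1/p₁ = 1/0.6139″ = 1.6289 pc; d₂ = 1/p₂ = 1/0.2945″ = 3.3956 pc.
M₁ = m₁ − 5 log₁₀ d₁ + 5 = 1.63 − 1.0595 + 5 = 5.5705.
M₂ = 5.49 − 2.6546 + 5 = 7.8354.
L₁/L₂ = 10^(0.4(M₂ − M₁)) = 10^(0.4 × 2.2649) = 10^0.90596 = 8.053.

L₁/L₂ = 8.05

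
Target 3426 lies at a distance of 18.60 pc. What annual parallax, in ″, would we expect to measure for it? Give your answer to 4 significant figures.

p = 1/d = 1/18.6 = 0.053763 arcsec.

0.05376 ″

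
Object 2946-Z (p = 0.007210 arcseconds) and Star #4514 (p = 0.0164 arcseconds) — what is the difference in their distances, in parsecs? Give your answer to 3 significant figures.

d_A = 1/0.007210″ = 138.7 pc; d_B = 1/0.01640″ = 60.976 pc.
|d_B − d_A| = |60.976 − 138.7| = 77.724 pc.

77.7 pc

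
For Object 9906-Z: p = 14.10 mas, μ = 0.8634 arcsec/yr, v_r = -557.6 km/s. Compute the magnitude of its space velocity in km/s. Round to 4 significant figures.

628.6 km/s

d = 1/p = 1/0.01410″ = 70.922 pc.
v_t = 4.740 μ d = 4.740 × 0.8634 × 70.922 = 290.25 km/s.
v = √(v_r² + v_t²) = √((-557.6)² + 290.25²) = √395163 = 628.62 km/s.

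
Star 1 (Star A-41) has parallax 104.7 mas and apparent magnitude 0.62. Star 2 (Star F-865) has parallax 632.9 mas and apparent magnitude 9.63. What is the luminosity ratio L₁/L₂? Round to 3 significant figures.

L₁/L₂ = 147000

d₁ = 1/p₁ = 1/0.1047″ = 9.5511 pc; d₂ = 1/p₂ = 1/0.6329″ = 1.58 pc.
M₁ = m₁ − 5 log₁₀ d₁ + 5 = 0.62 − 4.9003 + 5 = 0.7197.
M₂ = 9.63 − 0.9933 + 5 = 13.6367.
L₁/L₂ = 10^(0.4(M₂ − M₁)) = 10^(0.4 × 12.9170) = 10^5.16680 = 1.4682 × 10^5.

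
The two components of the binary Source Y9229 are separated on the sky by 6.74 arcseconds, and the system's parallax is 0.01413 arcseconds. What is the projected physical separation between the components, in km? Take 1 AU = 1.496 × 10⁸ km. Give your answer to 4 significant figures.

d = 1/p = 1/0.01413″ = 70.771 pc.
At distance d (pc), an angle of θ arcsec spans θ·d AU: s = 6.74 × 70.771 = 477 AU.
= 477 × 1.496 × 10⁸ km = 7.1359 × 10^10 km.

7.136 × 10^10 km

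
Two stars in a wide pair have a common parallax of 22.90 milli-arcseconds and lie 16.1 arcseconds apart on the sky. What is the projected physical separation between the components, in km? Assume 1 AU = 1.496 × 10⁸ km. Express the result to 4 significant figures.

1.052 × 10^11 km

d = 1/p = 1/0.02290″ = 43.668 pc.
At distance d (pc), an angle of θ arcsec spans θ·d AU: s = 16.1 × 43.668 = 703.05 AU.
= 703.05 × 1.496 × 10⁸ km = 1.0518 × 10^11 km.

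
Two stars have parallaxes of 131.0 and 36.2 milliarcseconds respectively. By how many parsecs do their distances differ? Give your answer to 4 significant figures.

19.99 pc

d_A = 1/0.1310″ = 7.6336 pc; d_B = 1/0.03620″ = 27.624 pc.
|d_B − d_A| = |27.624 − 7.6336| = 19.99 pc.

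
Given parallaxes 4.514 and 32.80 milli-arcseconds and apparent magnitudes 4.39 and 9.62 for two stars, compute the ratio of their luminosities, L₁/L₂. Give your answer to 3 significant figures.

d₁ = 1/p₁ = 1/0.004514″ = 221.53 pc; d₂ = 1/p₂ = 1/0.03280″ = 30.488 pc.
M₁ = m₁ − 5 log₁₀ d₁ + 5 = 4.39 − 11.7272 + 5 = -2.3372.
M₂ = 9.62 − 7.4206 + 5 = 7.1994.
L₁/L₂ = 10^(0.4(M₂ − M₁)) = 10^(0.4 × 9.5366) = 10^3.81464 = 6525.9.

L₁/L₂ = 6530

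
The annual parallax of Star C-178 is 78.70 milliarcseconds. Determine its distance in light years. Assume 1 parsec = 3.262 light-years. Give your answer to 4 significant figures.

41.45 light years

p = 78.70 milliarcseconds = 0.07870 arcsec.
d = 1/p = 1/0.07870 = 12.706 pc.
In light-years: 12.706 × 3.262 = 41.447 ly.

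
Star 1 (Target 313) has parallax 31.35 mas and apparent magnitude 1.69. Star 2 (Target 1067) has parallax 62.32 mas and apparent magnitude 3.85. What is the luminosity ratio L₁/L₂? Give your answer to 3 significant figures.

d₁ = 1/p₁ = 1/0.03135″ = 31.898 pc; d₂ = 1/p₂ = 1/0.06232″ = 16.046 pc.
M₁ = m₁ − 5 log₁₀ d₁ + 5 = 1.69 − 7.5188 + 5 = -0.8288.
M₂ = 3.85 − 6.0268 + 5 = 2.8232.
L₁/L₂ = 10^(0.4(M₂ − M₁)) = 10^(0.4 × 3.6520) = 10^1.46080 = 28.893.

L₁/L₂ = 28.9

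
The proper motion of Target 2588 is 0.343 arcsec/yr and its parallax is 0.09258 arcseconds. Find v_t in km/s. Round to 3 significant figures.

d = 1/p = 1/0.09258″ = 10.801 pc.
v_t = 4.74 × μ × d = 4.74 × 0.343 × 10.801 = 17.56 km/s.

17.6 km/s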